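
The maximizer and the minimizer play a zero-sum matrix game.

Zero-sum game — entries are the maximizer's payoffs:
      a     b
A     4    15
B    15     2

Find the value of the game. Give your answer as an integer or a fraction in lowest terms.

Row minima are 4 and 2, so the maximizer's maximin is 4; column maxima are 15 and 15, so the minimizer's minimax is 15. These differ, so the equilibrium is in mixed strategies.
Let the maximizer play A with probability p. The minimizer is indifferent when 4p + 15(1−p) = 15p + 2(1−p), giving p = 13/24.
Let the minimizer play a with probability q. The maximizer is indifferent when 4q + 15(1−q) = 15q + 2(1−q), giving q = 13/24.
The value is 4·(13/24) + (15)·(11/24) = 217/24.

217/24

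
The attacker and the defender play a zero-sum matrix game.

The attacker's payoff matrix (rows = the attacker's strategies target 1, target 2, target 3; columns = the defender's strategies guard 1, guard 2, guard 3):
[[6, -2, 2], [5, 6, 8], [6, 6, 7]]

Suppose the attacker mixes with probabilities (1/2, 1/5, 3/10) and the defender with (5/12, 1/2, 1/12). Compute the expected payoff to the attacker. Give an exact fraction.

457/120

Against (5/12, 1/2, 1/12), each row's expected payoff is target 1: 5/3; target 2: 23/4; target 3: 73/12.
Taking the (1/2, 1/5, 3/10)-weighted average: (1/2)·(5/3) + (1/5)·(23/4) + (3/10)·(73/12) = 457/120.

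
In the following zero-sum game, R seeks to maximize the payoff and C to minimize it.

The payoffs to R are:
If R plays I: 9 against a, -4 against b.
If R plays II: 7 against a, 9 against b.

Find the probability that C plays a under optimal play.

13/15

Row minima are -4 and 7, so R's maximin is 7; column maxima are 9 and 9, so C's minimax is 9. These differ, so the equilibrium is in mixed strategies.
Let C play a with probability q. R is indifferent when 9q − 4(1−q) = 7q + 9(1−q), giving q = 13/15.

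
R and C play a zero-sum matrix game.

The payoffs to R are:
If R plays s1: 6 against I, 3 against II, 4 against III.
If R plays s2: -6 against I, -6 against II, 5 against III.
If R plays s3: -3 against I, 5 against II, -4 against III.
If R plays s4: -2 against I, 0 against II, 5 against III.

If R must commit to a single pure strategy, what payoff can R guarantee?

3

The worst-case payoff for each row is s1: 3, s2: -6, s3: -4, s4: -2.
The best of these is 3.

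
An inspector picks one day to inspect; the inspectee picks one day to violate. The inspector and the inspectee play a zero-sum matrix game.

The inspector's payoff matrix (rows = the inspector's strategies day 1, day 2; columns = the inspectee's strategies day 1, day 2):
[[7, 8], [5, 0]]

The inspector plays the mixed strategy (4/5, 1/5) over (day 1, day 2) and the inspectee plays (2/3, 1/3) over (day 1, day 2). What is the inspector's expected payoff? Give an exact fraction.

Against (2/3, 1/3), each row's expected payoff is day 1: 22/3; day 2: 10/3.
Taking the (4/5, 1/5)-weighted average: (4/5)·(22/3) + (1/5)·(10/3) = 98/15.

98/15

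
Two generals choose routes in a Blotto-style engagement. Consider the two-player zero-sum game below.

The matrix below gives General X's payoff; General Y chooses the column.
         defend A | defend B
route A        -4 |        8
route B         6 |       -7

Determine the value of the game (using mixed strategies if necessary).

Row minima are -4 and -7, so General X's maximin is -4; column maxima are 6 and 8, so General Y's minimax is 6. These differ, so the equilibrium is in mixed strategies.
Let General X play route A with probability p. General Y is indifferent when −4p + 6(1−p) = 8p − 7(1−p), giving p = 13/25.
Let General Y play defend A with probability q. General X is indifferent when −4q + 8(1−q) = 6q − 7(1−q), giving q = 3/5.
The value is -4·(3/5) + (8)·(2/5) = 4/5.

4/5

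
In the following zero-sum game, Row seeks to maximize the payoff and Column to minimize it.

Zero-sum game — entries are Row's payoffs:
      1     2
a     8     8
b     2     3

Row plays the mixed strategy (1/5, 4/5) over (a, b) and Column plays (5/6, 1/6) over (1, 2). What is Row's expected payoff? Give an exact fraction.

Against (5/6, 1/6), each row's expected payoff is a: 8; b: 13/6.
Taking the (1/5, 4/5)-weighted average: (1/5)·(8) + (4/5)·(13/6) = 10/3.

10/3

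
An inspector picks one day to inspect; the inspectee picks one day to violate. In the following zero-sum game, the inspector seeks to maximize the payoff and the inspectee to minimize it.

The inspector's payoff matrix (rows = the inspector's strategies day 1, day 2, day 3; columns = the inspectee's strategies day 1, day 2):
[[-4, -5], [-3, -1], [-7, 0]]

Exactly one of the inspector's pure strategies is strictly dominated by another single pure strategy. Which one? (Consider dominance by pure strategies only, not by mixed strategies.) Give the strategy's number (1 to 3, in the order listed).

Compare day 1 with day 2: -3 > -4, -1 > -5.
So day 2 strictly dominates day 1 for the inspector; day 1 is strictly dominated.

1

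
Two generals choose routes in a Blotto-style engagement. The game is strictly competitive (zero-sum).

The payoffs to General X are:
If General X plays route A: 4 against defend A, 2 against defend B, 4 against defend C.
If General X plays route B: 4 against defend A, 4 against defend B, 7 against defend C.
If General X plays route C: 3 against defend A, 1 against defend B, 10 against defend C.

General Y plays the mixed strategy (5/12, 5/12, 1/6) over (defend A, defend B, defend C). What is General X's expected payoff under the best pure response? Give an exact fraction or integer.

route A: (4)·(5/12) + (2)·(5/12) + (4)·(1/6) = 19/6.
route B: (4)·(5/12) + (4)·(5/12) + (7)·(1/6) = 9/2.
route C: (3)·(5/12) + (1)·(5/12) + (10)·(1/6) = 10/3.
The best pure response is route B with expected payoff 9/2.

9/2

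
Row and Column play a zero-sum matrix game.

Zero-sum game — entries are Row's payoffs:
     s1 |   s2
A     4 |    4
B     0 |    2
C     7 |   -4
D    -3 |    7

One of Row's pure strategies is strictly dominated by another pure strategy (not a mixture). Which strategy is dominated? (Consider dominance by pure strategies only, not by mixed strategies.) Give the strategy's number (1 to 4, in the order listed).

2

Compare B with A: 4 > 0, 4 > 2.
So A strictly dominates B for Row; B is strictly dominated.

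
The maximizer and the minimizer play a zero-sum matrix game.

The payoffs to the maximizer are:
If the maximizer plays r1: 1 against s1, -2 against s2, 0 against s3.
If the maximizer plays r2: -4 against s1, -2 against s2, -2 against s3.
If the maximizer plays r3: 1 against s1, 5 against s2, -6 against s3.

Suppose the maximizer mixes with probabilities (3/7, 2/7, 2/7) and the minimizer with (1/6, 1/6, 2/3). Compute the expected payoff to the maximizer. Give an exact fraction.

Against (1/6, 1/6, 2/3), each row's expected payoff is r1: -1/6; r2: -7/3; r3: -3.
Taking the (3/7, 2/7, 2/7)-weighted average: (3/7)·(-1/6) + (2/7)·(-7/3) + (2/7)·(-3) = -67/42.

-67/42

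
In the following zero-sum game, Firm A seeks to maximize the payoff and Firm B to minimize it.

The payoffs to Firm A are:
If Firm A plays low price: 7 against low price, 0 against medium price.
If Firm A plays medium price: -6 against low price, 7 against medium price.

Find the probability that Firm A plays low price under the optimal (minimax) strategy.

Row minima are 0 and -6, so Firm A's maximin is 0; column maxima are 7 and 7, so Firm B's minimax is 7. These differ, so the equilibrium is in mixed strategies.
Let Firm A play low price with probability p. Firm B is indifferent when 7p − 6(1−p) = 7(1−p), giving p = 13/20.

13/20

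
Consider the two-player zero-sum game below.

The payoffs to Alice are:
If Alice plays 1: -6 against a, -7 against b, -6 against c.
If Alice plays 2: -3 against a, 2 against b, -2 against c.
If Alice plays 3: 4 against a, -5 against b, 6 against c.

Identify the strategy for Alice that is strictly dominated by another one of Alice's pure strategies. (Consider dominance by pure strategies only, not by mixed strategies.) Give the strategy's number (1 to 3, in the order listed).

Compare 1 with 2: -3 > -6, 2 > -7, -2 > -6.
So 2 strictly dominates 1 for Alice; 1 is strictly dominated.

1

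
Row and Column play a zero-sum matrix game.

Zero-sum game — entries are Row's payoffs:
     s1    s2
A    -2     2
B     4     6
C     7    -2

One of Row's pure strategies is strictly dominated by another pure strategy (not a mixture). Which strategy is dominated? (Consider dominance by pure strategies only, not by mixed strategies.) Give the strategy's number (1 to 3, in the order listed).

1

Compare A with B: 4 > -2, 6 > 2.
So B strictly dominates A for Row; A is strictly dominated.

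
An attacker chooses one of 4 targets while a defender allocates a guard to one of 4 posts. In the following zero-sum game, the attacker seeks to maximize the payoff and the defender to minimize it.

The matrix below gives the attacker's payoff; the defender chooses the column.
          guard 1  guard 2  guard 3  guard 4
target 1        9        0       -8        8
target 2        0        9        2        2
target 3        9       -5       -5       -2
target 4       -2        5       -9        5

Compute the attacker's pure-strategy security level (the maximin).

0

The worst-case payoff for each row is target 1: -8, target 2: 0, target 3: -5, target 4: -9.
The best of these is 0.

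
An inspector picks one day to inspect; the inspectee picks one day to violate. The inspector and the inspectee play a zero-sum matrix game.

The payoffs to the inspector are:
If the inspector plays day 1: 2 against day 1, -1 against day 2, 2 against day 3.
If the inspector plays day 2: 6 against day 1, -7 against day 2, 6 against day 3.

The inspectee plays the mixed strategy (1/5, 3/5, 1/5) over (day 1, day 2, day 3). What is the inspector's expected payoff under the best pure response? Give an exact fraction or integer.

1/5

day 1: (2)·(1/5) + (-1)·(3/5) + (2)·(1/5) = 1/5.
day 2: (6)·(1/5) + (-7)·(3/5) + (6)·(1/5) = -9/5.
The best pure response is day 1 with expected payoff 1/5.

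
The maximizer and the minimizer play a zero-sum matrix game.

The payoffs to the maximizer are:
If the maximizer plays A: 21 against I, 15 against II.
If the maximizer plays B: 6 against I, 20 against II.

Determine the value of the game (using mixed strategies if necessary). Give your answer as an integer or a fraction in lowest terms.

33/2

Row minima are 15 and 6, so the maximizer's maximin is 15; column maxima are 21 and 20, so the minimizer's minimax is 20. These differ, so the equilibrium is in mixed strategies.
Let the maximizer play A with probability p. The minimizer is indifferent when 21p + 6(1−p) = 15p + 20(1−p), giving p = 7/10.
Let the minimizer play I with probability q. The maximizer is indifferent when 21q + 15(1−q) = 6q + 20(1−q), giving q = 1/4.
The value is 21·(1/4) + (15)·(3/4) = 33/2.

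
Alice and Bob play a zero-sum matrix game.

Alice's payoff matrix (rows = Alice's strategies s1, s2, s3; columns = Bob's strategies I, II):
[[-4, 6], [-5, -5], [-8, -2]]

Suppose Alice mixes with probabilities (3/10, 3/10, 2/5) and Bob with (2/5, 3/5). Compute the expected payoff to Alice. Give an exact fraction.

-133/50

Against (2/5, 3/5), each row's expected payoff is s1: 2; s2: -5; s3: -22/5.
Taking the (3/10, 3/10, 2/5)-weighted average: (3/10)·(2) + (3/10)·(-5) + (2/5)·(-22/5) = -133/50.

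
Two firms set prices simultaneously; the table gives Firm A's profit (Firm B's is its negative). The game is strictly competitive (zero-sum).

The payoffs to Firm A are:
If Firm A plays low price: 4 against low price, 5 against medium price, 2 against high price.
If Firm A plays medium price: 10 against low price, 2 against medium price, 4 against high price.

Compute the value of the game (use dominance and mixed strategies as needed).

16/5

Column low price is strictly dominated by high price for Firm B (it gives Firm A more in every row).
The remaining 2×2 game on (low price, medium price) × (medium price, high price) has no saddle point. Let Firm A play low price with probability p; indifference gives 5p + 2(1−p) = 2p + 4(1−p), so p = 2/5.
Similarly Firm B's optimal q on medium price is 2/5, and the value is 5·(2/5) + (2)·(3/5) = 16/5.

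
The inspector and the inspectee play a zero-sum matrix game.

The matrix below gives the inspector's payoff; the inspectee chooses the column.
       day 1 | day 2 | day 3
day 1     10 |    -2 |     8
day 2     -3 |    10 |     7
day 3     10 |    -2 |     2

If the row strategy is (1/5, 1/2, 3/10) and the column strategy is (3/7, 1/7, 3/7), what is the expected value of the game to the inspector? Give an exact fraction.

Against (3/7, 1/7, 3/7), each row's expected payoff is day 1: 52/7; day 2: 22/7; day 3: 34/7.
Taking the (1/5, 1/2, 3/10)-weighted average: (1/5)·(52/7) + (1/2)·(22/7) + (3/10)·(34/7) = 158/35.

158/35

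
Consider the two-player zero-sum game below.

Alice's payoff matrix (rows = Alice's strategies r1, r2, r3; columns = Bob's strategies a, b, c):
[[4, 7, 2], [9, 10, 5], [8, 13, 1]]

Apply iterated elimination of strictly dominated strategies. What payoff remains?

5

Column a is strictly dominated by c for Bob (2<4, 5<9, 1<8); eliminate a.
Column b is strictly dominated by c for Bob (2<7, 5<10, 1<13); eliminate b.
Row r3 is strictly dominated by row r1 (2>1); eliminate r3.
Row r1 is strictly dominated by row r2 (5>2); eliminate r1.
Only (r2, c) remains, with payoff 5.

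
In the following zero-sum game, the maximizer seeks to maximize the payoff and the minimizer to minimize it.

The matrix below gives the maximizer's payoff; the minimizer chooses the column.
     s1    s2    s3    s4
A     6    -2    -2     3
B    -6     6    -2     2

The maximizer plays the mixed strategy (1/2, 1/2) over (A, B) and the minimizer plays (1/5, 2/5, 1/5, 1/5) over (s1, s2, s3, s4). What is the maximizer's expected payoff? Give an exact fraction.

Against (1/5, 2/5, 1/5, 1/5), each row's expected payoff is A: 3/5; B: 6/5.
Taking the (1/2, 1/2)-weighted average: (1/2)·(3/5) + (1/2)·(6/5) = 9/10.

9/10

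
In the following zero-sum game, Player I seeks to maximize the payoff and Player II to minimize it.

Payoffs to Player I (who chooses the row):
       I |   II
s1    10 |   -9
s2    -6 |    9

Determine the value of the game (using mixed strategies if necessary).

Row minima are -9 and -6, so Player I's maximin is -6; column maxima are 10 and 9, so Player II's minimax is 9. These differ, so the equilibrium is in mixed strategies.
Let Player I play s1 with probability p. Player II is indifferent when 10p − 6(1−p) = −9p + 9(1−p), giving p = 15/34.
Let Player II play I with probability q. Player I is indifferent when 10q − 9(1−q) = −6q + 9(1−q), giving q = 9/17.
The value is 10·(9/17) + (-9)·(8/17) = 18/17.

18/17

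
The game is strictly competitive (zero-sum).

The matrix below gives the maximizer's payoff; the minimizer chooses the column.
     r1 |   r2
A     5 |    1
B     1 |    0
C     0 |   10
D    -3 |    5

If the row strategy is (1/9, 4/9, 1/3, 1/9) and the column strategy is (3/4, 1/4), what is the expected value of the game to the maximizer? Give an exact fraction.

3/2

Against (3/4, 1/4), each row's expected payoff is A: 4; B: 3/4; C: 5/2; D: -1.
Taking the (1/9, 4/9, 1/3, 1/9)-weighted average: (1/9)·(4) + (4/9)·(3/4) + (1/3)·(5/2) + (1/9)·(-1) = 3/2.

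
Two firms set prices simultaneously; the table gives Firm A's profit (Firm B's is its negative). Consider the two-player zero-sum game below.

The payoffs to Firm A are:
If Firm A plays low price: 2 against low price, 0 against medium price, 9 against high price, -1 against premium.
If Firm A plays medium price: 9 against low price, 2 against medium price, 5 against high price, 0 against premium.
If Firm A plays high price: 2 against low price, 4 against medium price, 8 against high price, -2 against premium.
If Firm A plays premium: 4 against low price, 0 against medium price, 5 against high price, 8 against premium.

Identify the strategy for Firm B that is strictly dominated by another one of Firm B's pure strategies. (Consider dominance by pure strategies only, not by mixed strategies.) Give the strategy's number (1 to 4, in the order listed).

3

Firm B prefers columns that give Firm A less. Compare high price with medium price: 0 < 9, 2 < 5, 4 < 8, 0 < 5.
So medium price strictly dominates high price for Firm B; high price is strictly dominated.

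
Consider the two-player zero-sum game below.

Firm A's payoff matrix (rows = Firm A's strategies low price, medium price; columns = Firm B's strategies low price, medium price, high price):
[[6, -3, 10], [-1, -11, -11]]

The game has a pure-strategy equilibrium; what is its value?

Row minima: -3, -11 → Firm A's maximin is -3.
Column maxima: 6, -3, 10 → Firm B's minimax is -3.
They coincide at (low price, medium price), so the value is -3.

-3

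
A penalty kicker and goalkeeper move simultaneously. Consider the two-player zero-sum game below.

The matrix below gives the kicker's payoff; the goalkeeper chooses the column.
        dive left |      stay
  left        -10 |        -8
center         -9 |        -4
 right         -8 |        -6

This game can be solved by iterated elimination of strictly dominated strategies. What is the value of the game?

Row left is strictly dominated by row center (-9>-10, -4>-8); eliminate left.
Column stay is strictly dominated by dive left for the goalkeeper (-9<-4, -8<-6); eliminate stay.
Row center is strictly dominated by row right (-8>-9); eliminate center.
Only (right, dive left) remains, with payoff -8.

-8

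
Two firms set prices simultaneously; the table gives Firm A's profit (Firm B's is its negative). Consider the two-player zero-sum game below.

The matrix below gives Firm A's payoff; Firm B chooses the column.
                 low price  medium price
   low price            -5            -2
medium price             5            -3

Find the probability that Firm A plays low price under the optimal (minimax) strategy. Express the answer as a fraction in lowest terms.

Row minima are -5 and -3, so Firm A's maximin is -3; column maxima are 5 and -2, so Firm B's minimax is -2. These differ, so the equilibrium is in mixed strategies.
Let Firm A play low price with probability p. Firm B is indifferent when −5p + 5(1−p) = −2p − 3(1−p), giving p = 8/11.

8/11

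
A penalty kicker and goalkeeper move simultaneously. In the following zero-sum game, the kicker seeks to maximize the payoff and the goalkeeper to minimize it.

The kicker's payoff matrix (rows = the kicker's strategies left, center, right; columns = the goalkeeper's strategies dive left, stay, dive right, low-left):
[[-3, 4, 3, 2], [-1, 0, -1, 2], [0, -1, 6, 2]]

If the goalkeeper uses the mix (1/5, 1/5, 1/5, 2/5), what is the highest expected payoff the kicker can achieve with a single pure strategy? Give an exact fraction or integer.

left: (-3)·(1/5) + (4)·(1/5) + (3)·(1/5) + (2)·(2/5) = 8/5.
center: (-1)·(1/5) + (0)·(1/5) + (-1)·(1/5) + (2)·(2/5) = 2/5.
right: (0)·(1/5) + (-1)·(1/5) + (6)·(1/5) + (2)·(2/5) = 9/5.
The best pure response is right with expected payoff 9/5.

9/5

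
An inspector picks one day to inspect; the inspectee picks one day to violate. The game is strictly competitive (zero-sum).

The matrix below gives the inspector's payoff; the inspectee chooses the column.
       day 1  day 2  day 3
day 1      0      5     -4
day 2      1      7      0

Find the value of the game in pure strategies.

Row minima: -4, 0 → the inspector's maximin is 0.
Column maxima: 1, 7, 0 → the inspectee's minimax is 0.
They coincide at (day 2, day 3), so the value is 0.

0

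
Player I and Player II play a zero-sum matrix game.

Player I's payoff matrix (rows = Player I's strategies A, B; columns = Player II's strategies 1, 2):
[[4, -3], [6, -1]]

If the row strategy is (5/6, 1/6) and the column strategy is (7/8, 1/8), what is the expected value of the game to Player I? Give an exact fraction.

Against (7/8, 1/8), each row's expected payoff is A: 25/8; B: 41/8.
Taking the (5/6, 1/6)-weighted average: (5/6)·(25/8) + (1/6)·(41/8) = 83/24.

83/24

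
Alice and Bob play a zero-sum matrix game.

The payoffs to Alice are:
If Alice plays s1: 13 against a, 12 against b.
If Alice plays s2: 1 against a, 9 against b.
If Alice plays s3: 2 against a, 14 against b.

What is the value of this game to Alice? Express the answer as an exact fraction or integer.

Row s2 is strictly dominated by row s3, so Alice never plays it.
The remaining 2×2 game on (s1, s3) × (a, b) has no saddle point. Let Alice play s1 with probability p; indifference gives 13p + 2(1−p) = 12p + 14(1−p), so p = 12/13.
Similarly Bob's optimal q on a is 2/13, and the value is 13·(2/13) + (12)·(11/13) = 158/13.

158/13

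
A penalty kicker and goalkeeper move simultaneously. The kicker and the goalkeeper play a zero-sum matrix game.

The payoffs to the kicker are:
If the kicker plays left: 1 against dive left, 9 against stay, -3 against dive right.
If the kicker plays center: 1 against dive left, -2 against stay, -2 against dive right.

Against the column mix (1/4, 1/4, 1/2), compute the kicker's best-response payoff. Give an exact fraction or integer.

1

left: (1)·(1/4) + (9)·(1/4) + (-3)·(1/2) = 1.
center: (1)·(1/4) + (-2)·(1/4) + (-2)·(1/2) = -5/4.
The best pure response is left with expected payoff 1.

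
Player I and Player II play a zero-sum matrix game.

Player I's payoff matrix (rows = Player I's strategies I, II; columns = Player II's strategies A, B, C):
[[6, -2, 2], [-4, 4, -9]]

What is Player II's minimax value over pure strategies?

2

The worst case (largest entry) in each column is A: 6, B: 4, C: 2.
The best (smallest) of these is 2.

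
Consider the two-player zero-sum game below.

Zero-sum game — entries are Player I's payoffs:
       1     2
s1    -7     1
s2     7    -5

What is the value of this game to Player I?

Row minima are -7 and -5, so Player I's maximin is -5; column maxima are 7 and 1, so Player II's minimax is 1. These differ, so the equilibrium is in mixed strategies.
Let Player I play s1 with probability p. Player II is indifferent when −7p + 7(1−p) = p − 5(1−p), giving p = 3/5.
Let Player II play 1 with probability q. Player I is indifferent when −7q + (1−q) = 7q − 5(1−q), giving q = 3/10.
The value is -7·(3/10) + (1)·(7/10) = -7/5.

-7/5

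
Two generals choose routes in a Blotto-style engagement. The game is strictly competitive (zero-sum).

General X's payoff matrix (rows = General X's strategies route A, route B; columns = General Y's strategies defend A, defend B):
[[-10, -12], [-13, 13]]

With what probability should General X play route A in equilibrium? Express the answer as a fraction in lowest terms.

13/14

Row minima are -12 and -13, so General X's maximin is -12; column maxima are -10 and 13, so General Y's minimax is -10. These differ, so the equilibrium is in mixed strategies.
Let General X play route A with probability p. General Y is indifferent when −10p − 13(1−p) = −12p + 13(1−p), giving p = 13/14.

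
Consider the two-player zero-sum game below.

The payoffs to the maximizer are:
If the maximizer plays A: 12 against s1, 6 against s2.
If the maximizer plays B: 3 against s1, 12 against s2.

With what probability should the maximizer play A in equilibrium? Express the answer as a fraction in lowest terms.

Row minima are 6 and 3, so the maximizer's maximin is 6; column maxima are 12 and 12, so the minimizer's minimax is 12. These differ, so the equilibrium is in mixed strategies.
Let the maximizer play A with probability p. The minimizer is indifferent when 12p + 3(1−p) = 6p + 12(1−p), giving p = 3/5.

3/5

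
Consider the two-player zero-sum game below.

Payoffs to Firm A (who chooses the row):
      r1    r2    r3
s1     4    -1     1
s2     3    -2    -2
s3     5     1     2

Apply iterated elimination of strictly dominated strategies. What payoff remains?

1

Column r1 is strictly dominated by r2 for Firm B (-1<4, -2<3, 1<5); eliminate r1.
Row s1 is strictly dominated by row s3 (1>-1, 2>1); eliminate s1.
Row s2 is strictly dominated by row s3 (1>-2, 2>-2); eliminate s2.
Column r3 is strictly dominated by r2 for Firm B (1<2); eliminate r3.
Only (s3, r2) remains, with payoff 1.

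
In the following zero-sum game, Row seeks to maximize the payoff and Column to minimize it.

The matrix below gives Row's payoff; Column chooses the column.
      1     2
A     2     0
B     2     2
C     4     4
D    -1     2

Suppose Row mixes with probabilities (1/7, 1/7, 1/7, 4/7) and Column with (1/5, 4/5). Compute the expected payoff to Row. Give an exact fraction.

12/7

Against (1/5, 4/5), each row's expected payoff is A: 2/5; B: 2; C: 4; D: 7/5.
Taking the (1/7, 1/7, 1/7, 4/7)-weighted average: (1/7)·(2/5) + (1/7)·(2) + (1/7)·(4) + (4/7)·(7/5) = 12/7.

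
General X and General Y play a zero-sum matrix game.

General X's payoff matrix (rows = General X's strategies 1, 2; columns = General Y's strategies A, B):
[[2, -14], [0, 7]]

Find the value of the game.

Row minima are -14 and 0, so General X's maximin is 0; column maxima are 2 and 7, so General Y's minimax is 2. These differ, so the equilibrium is in mixed strategies.
Let General X play 1 with probability p. General Y is indifferent when 2p = −14p + 7(1−p), giving p = 7/23.
Let General Y play A with probability q. General X is indifferent when 2q − 14(1−q) = 7(1−q), giving q = 21/23.
The value is 2·(21/23) + (-14)·(2/23) = 14/23.

14/23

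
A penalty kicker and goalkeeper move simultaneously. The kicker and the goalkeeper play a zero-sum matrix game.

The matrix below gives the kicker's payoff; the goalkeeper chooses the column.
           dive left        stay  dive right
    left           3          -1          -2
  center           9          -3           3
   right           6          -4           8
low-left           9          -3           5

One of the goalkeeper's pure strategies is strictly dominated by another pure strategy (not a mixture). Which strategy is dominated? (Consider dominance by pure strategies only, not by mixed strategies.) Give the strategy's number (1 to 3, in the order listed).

The goalkeeper prefers columns that give the kicker less. Compare dive left with stay: -1 < 3, -3 < 9, -4 < 6, -3 < 9.
So stay strictly dominates dive left for the goalkeeper; dive left is strictly dominated.

1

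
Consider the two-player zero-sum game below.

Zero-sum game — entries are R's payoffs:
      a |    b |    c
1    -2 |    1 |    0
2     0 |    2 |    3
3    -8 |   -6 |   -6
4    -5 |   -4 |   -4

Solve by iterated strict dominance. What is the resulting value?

Column c is strictly dominated by a for C (-2<0, 0<3, -8<-6, -5<-4); eliminate c.
Row 3 is strictly dominated by row 1 (-2>-8, 1>-6); eliminate 3.
Column b is strictly dominated by a for C (-2<1, 0<2, -5<-4); eliminate b.
Row 4 is strictly dominated by row 1 (-2>-5); eliminate 4.
Row 1 is strictly dominated by row 2 (0>-2); eliminate 1.
Only (2, a) remains, with payoff 0.

0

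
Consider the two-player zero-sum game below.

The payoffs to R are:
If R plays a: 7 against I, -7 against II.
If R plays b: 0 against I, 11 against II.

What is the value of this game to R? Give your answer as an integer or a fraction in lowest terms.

77/25

Row minima are -7 and 0, so R's maximin is 0; column maxima are 7 and 11, so C's minimax is 7. These differ, so the equilibrium is in mixed strategies.
Let R play a with probability p. C is indifferent when 7p = −7p + 11(1−p), giving p = 11/25.
Let C play I with probability q. R is indifferent when 7q − 7(1−q) = 11(1−q), giving q = 18/25.
The value is 7·(18/25) + (-7)·(7/25) = 77/25.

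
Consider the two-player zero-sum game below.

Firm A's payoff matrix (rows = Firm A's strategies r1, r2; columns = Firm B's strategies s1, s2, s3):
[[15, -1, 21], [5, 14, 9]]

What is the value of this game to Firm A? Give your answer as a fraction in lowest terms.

43/5

Column s3 is strictly dominated by s1 for Firm B (it gives Firm A more in every row).
The remaining 2×2 game on (r1, r2) × (s1, s2) has no saddle point. Let Firm A play r1 with probability p; indifference gives 15p + 5(1−p) = −p + 14(1−p), so p = 9/25.
Similarly Firm B's optimal q on s1 is 3/5, and the value is 15·(3/5) + (-1)·(2/5) = 43/5.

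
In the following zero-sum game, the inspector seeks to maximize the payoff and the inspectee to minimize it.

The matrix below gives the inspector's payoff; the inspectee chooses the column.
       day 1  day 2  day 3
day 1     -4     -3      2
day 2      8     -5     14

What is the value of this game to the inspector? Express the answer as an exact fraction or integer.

-22/7

Column day 3 is strictly dominated by day 1 for the inspectee (it gives the inspector more in every row).
The remaining 2×2 game on (day 1, day 2) × (day 1, day 2) has no saddle point. Let the inspector play day 1 with probability p; indifference gives −4p + 8(1−p) = −3p − 5(1−p), so p = 13/14.
Similarly the inspectee's optimal q on day 1 is 1/7, and the value is -4·(1/7) + (-3)·(6/7) = -22/7.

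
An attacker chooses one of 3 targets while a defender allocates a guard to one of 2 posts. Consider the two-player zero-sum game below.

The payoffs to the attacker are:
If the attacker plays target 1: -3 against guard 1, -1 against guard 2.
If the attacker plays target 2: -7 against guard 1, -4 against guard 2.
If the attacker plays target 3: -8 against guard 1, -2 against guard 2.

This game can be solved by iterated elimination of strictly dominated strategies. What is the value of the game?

Row target 3 is strictly dominated by row target 1 (-3>-8, -1>-2); eliminate target 3.
Column guard 2 is strictly dominated by guard 1 for the defender (-3<-1, -7<-4); eliminate guard 2.
Row target 2 is strictly dominated by row target 1 (-3>-7); eliminate target 2.
Only (target 1, guard 1) remains, with payoff -3.

-3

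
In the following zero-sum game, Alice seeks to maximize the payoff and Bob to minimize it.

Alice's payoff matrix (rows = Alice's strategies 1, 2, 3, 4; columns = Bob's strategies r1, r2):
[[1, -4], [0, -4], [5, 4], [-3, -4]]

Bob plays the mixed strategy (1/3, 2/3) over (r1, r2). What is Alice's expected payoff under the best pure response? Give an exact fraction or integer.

1: (1)·(1/3) + (-4)·(2/3) = -7/3.
2: (0)·(1/3) + (-4)·(2/3) = -8/3.
3: (5)·(1/3) + (4)·(2/3) = 13/3.
4: (-3)·(1/3) + (-4)·(2/3) = -11/3.
The best pure response is 3 with expected payoff 13/3.

13/3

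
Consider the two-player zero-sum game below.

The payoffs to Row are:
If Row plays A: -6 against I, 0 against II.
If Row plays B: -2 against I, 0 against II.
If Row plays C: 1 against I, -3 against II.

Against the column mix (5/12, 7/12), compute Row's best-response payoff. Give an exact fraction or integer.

A: (-6)·(5/12) + (0)·(7/12) = -5/2.
B: (-2)·(5/12) + (0)·(7/12) = -5/6.
C: (1)·(5/12) + (-3)·(7/12) = -4/3.
The best pure response is B with expected payoff -5/6.

-5/6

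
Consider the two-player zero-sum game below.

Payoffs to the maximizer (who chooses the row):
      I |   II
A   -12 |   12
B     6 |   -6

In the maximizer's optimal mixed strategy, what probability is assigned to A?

1/3

Row minima are -12 and -6, so the maximizer's maximin is -6; column maxima are 6 and 12, so the minimizer's minimax is 6. These differ, so the equilibrium is in mixed strategies.
Let the maximizer play A with probability p. The minimizer is indifferent when −12p + 6(1−p) = 12p − 6(1−p), giving p = 1/3.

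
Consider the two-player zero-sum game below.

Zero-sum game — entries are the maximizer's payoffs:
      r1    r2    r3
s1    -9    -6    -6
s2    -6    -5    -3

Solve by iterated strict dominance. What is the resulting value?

Column r3 is strictly dominated by r1 for the minimizer (-9<-6, -6<-3); eliminate r3.
Row s1 is strictly dominated by row s2 (-6>-9, -5>-6); eliminate s1.
Column r2 is strictly dominated by r1 for the minimizer (-6<-5); eliminate r2.
Only (s2, r1) remains, with payoff -6.

-6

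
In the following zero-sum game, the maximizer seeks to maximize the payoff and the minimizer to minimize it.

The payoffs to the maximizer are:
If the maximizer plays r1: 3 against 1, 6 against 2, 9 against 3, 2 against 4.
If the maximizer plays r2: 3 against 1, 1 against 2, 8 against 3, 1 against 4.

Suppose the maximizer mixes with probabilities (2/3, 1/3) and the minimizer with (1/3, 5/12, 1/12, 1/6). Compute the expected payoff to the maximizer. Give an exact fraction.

137/36

Against (1/3, 5/12, 1/12, 1/6), each row's expected payoff is r1: 55/12; r2: 9/4.
Taking the (2/3, 1/3)-weighted average: (2/3)·(55/12) + (1/3)·(9/4) = 137/36.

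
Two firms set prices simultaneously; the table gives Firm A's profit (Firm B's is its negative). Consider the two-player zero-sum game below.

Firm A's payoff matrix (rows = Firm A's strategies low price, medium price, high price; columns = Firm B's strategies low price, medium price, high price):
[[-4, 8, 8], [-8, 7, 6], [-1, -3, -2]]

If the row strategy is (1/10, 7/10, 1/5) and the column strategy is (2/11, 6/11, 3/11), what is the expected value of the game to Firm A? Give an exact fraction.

Against (2/11, 6/11, 3/11), each row's expected payoff is low price: 64/11; medium price: 4; high price: -26/11.
Taking the (1/10, 7/10, 1/5)-weighted average: (1/10)·(64/11) + (7/10)·(4) + (1/5)·(-26/11) = 32/11.

32/11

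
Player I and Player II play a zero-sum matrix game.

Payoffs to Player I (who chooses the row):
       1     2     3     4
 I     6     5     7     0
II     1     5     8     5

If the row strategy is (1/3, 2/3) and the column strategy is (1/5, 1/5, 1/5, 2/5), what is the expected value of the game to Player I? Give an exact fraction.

Against (1/5, 1/5, 1/5, 2/5), each row's expected payoff is I: 18/5; II: 24/5.
Taking the (1/3, 2/3)-weighted average: (1/3)·(18/5) + (2/3)·(24/5) = 22/5.

22/5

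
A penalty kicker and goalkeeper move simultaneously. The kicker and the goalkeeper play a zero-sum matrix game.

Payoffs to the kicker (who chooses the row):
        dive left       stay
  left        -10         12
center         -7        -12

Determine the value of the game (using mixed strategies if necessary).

Row minima are -10 and -12, so the kicker's maximin is -10; column maxima are -7 and 12, so the goalkeeper's minimax is -7. These differ, so the equilibrium is in mixed strategies.
Let the kicker play left with probability p. The goalkeeper is indifferent when −10p − 7(1−p) = 12p − 12(1−p), giving p = 5/27.
Let the goalkeeper play dive left with probability q. The kicker is indifferent when −10q + 12(1−q) = −7q − 12(1−q), giving q = 8/9.
The value is -10·(8/9) + (12)·(1/9) = -68/9.

-68/9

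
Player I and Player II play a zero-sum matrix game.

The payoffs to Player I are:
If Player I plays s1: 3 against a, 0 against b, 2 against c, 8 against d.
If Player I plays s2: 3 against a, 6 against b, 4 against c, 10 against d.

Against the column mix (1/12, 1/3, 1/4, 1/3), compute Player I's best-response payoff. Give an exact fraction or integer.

79/12

s1: (3)·(1/12) + (0)·(1/3) + (2)·(1/4) + (8)·(1/3) = 41/12.
s2: (3)·(1/12) + (6)·(1/3) + (4)·(1/4) + (10)·(1/3) = 79/12.
The best pure response is s2 with expected payoff 79/12.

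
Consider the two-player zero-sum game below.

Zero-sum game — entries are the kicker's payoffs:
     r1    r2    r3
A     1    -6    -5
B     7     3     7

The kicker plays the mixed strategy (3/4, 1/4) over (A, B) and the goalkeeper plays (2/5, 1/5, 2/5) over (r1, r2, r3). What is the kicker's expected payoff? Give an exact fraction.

-11/20

Against (2/5, 1/5, 2/5), each row's expected payoff is A: -14/5; B: 31/5.
Taking the (3/4, 1/4)-weighted average: (3/4)·(-14/5) + (1/4)·(31/5) = -11/20.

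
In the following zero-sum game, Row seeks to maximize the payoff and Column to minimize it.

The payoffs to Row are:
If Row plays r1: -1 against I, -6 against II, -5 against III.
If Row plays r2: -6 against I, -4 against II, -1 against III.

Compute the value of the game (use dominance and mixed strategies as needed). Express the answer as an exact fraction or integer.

-32/7

Column III is strictly dominated by II for Column (it gives Row more in every row).
The remaining 2×2 game on (r1, r2) × (I, II) has no saddle point. Let Row play r1 with probability p; indifference gives −p − 6(1−p) = −6p − 4(1−p), so p = 2/7.
Similarly Column's optimal q on I is 2/7, and the value is -1·(2/7) + (-6)·(5/7) = -32/7.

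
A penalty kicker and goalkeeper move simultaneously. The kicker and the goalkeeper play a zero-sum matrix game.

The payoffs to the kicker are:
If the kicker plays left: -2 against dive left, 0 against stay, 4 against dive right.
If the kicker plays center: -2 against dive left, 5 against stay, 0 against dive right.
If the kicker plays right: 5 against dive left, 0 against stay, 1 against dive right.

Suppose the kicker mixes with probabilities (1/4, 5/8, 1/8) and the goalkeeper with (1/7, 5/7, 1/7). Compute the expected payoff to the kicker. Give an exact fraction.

Against (1/7, 5/7, 1/7), each row's expected payoff is left: 2/7; center: 23/7; right: 6/7.
Taking the (1/4, 5/8, 1/8)-weighted average: (1/4)·(2/7) + (5/8)·(23/7) + (1/8)·(6/7) = 125/56.

125/56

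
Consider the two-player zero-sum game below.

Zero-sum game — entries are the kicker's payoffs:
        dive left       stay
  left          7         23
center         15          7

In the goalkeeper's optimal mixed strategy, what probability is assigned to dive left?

2/3

Row minima are 7 and 7, so the kicker's maximin is 7; column maxima are 15 and 23, so the goalkeeper's minimax is 15. These differ, so the equilibrium is in mixed strategies.
Let the goalkeeper play dive left with probability q. The kicker is indifferent when 7q + 23(1−q) = 15q + 7(1−q), giving q = 2/3.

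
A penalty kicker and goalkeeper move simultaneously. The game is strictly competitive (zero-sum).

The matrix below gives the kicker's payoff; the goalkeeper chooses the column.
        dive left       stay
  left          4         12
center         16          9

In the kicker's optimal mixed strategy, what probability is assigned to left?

Row minima are 4 and 9, so the kicker's maximin is 9; column maxima are 16 and 12, so the goalkeeper's minimax is 12. These differ, so the equilibrium is in mixed strategies.
Let the kicker play left with probability p. The goalkeeper is indifferent when 4p + 16(1−p) = 12p + 9(1−p), giving p = 7/15.

7/15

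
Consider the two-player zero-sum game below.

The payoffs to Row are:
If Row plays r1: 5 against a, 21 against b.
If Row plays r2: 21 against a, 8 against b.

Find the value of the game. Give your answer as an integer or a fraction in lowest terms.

Row minima are 5 and 8, so Row's maximin is 8; column maxima are 21 and 21, so Column's minimax is 21. These differ, so the equilibrium is in mixed strategies.
Let Row play r1 with probability p. Column is indifferent when 5p + 21(1−p) = 21p + 8(1−p), giving p = 13/29.
Let Column play a with probability q. Row is indifferent when 5q + 21(1−q) = 21q + 8(1−q), giving q = 13/29.
The value is 5·(13/29) + (21)·(16/29) = 401/29.

401/29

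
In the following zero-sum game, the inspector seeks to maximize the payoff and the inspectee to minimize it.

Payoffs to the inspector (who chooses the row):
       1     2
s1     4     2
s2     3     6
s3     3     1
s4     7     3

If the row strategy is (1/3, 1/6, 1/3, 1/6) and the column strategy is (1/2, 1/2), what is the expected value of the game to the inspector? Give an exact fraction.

13/4

Against (1/2, 1/2), each row's expected payoff is s1: 3; s2: 9/2; s3: 2; s4: 5.
Taking the (1/3, 1/6, 1/3, 1/6)-weighted average: (1/3)·(3) + (1/6)·(9/2) + (1/3)·(2) + (1/6)·(5) = 13/4.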